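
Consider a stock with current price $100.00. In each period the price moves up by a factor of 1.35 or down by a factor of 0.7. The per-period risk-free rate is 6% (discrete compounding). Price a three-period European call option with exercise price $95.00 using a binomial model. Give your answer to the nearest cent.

$32.77

Risk-neutral probability p = (1 + 0.06 − 0.7)/(1.35 − 0.7) = 0.3600/0.6500 = 0.5538
Terminal stock prices: S_uuu = 246, S_uud = 127.6, S_udd = 66.15, S_ddd = 34.3
Terminal payoffs (S − K): max(151, 0) = 151, max(32.58, 0) = 32.58, max(-28.85, 0) = 0, max(-60.7, 0) = 0
Node uu (S = 182.3): V_uu = 1/1.06·[0.5538·151.0375 + 0.4462·32.5750] = 92.6274
Node ud (S = 94.5): V_ud = 1/1.06·[0.5538·32.5750 + 0.4462·0.0000] = 17.0203
Node dd (S = 49): V_dd = 1/1.06·[0.5538·0.0000 + 0.4462·0.0000] = 0.0000
Node u (S = 135): V_u = 1/1.06·[0.5538·92.6274 + 0.4462·17.0203] = 55.5613
Node d (S = 70): V_d = 1/1.06·[0.5538·17.0203 + 0.4462·0.0000] = 8.8931
Node 0 (S = 100): V_0 = 1/1.06·[0.5538·55.5613 + 0.4462·8.8931] = 32.7737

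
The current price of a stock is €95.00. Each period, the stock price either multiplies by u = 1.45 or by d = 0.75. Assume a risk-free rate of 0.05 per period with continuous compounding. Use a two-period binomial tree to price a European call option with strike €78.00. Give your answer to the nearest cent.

€31.63

Risk-neutral probability p = (e^0.05 − 0.75)/(1.45 − 0.75) = 0.3013/0.7000 = 0.4304
Terminal stock prices: S_uu = 199.7, S_ud = 103.3, S_dd = 53.44
Terminal payoffs (S − K): max(121.7, 0) = 121.7, max(25.31, 0) = 25.31, max(-24.56, 0) = 0
Node u (S = 137.8): V_u = e^(−0.05)·[0.4304·121.7375 + 0.5696·25.3125] = 63.5541
Node d (S = 71.25): V_d = e^(−0.05)·[0.4304·25.3125 + 0.5696·0.0000] = 10.3629
Node 0 (S = 95): V_0 = e^(−0.05)·[0.4304·63.5541 + 0.5696·10.3629] = 31.6338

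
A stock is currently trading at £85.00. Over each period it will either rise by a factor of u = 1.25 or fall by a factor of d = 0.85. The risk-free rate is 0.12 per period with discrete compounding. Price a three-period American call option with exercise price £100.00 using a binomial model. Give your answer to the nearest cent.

£18.53

Risk-neutral probability p = (1 + 0.12 − 0.85)/(1.25 − 0.85) = 0.2700/0.4000 = 0.6750
Terminal stock prices: S_uuu = 166, S_uud = 112.9, S_udd = 76.77, S_ddd = 52.2
Terminal payoffs (S − K): max(66.02, 0) = 66.02, max(12.89, 0) = 12.89, max(-23.23, 0) = 0, max(-47.8, 0) = 0
Node uu (S = 132.8): continuation = 1/1.12·[0.6750·66.0156 + 0.3250·12.8906] = 43.5268; exercise value = 32.8125 ≤ continuation, so V_uu = 43.5268
Node ud (S = 90.31): continuation = 1/1.12·[0.6750·12.8906 + 0.3250·0.0000] = 7.7689; exercise value = 0.0000 ≤ continuation, so V_ud = 7.7689
Node dd (S = 61.41): continuation = 1/1.12·[0.6750·0.0000 + 0.3250·0.0000] = 0.0000; exercise value = 0.0000 ≤ continuation, so V_dd = 0.0000
Node u (S = 106.2): continuation = 1/1.12·[0.6750·43.5268 + 0.3250·7.7689] = 28.4870; exercise value = 6.2500 ≤ continuation, so V_u = 28.4870
Node d (S = 72.25): continuation = 1/1.12·[0.6750·7.7689 + 0.3250·0.0000] = 4.6822; exercise value = 0.0000 ≤ continuation, so V_d = 4.6822
Node 0 (S = 85): continuation = 1/1.12·[0.6750·28.4870 + 0.3250·4.6822] = 18.5272; exercise value = 0.0000 ≤ continuation, so V_0 = 18.5272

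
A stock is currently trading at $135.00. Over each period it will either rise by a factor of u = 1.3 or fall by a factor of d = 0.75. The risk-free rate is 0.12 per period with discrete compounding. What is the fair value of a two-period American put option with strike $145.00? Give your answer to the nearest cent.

$15.13

Risk-neutral probability p = (1 + 0.12 − 0.75)/(1.3 − 0.75) = 0.3700/0.5500 = 0.6727
Terminal stock prices: S_uu = 228.2, S_ud = 131.6, S_dd = 75.94
Terminal payoffs (K − S): max(-83.15, 0) = 0, max(13.38, 0) = 13.38, max(69.06, 0) = 69.06
Node u (S = 175.5): continuation = 1/1.12·[0.6727·0.0000 + 0.3273·13.3750] = 3.9083; exercise value = 0.0000 ≤ continuation, so V_u = 3.9083
Node d (S = 101.2): continuation = 1/1.12·[0.6727·13.3750 + 0.3273·69.0625] = 28.2143; exercise value = 43.7500 > continuation, so V_d = 43.7500 (exercise)
Node 0 (S = 135): continuation = 1/1.12·[0.6727·3.9083 + 0.3273·43.7500] = 15.1316; exercise value = 10.0000 ≤ continuation, so V_0 = 15.1316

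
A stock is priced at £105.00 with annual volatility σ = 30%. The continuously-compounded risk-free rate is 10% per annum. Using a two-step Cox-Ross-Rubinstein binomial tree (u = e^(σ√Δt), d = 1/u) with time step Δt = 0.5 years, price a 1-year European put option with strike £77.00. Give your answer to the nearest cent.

£1.41

CRR parameters: u = e^(σ√Δt) = e^(0.3·√0.5) = 1.2363, d = 1/u = 0.8089
Per-period rate: rΔt = 0.1·0.5 = 0.05, so R = e^0.05 = 1.0513
Risk-neutral probability p = (e^0.05 − 0.8089)/(1.2363 − 0.8089) = 0.2424/0.4275 = 0.5671
Terminal stock prices: S_uu = 160.5, S_ud = 105, S_dd = 68.7
Terminal payoffs (K − S): max(-83.49, 0) = 0, max(-28, 0) = 0, max(8.304, 0) = 8.304
Node u (S = 129.8): V_u = e^(−0.05)·[0.5671·0.0000 + 0.4329·0.0000] = 0.0000
Node d (S = 84.93): V_d = e^(−0.05)·[0.5671·0.0000 + 0.4329·8.3036] = 3.4192
Node 0 (S = 105): V_0 = e^(−0.05)·[0.5671·0.0000 + 0.4329·3.4192] = 1.4080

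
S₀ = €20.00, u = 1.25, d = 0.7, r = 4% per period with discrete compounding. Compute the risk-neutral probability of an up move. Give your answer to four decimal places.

p = 0.6182

Risk-neutral probability p = (1 + 0.04 − 0.7)/(1.25 − 0.7) = 0.3400/0.5500 = 0.6182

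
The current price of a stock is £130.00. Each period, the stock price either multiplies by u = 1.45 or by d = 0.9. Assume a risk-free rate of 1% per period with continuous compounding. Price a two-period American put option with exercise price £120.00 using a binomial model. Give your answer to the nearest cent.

Risk-neutral probability p = (e^0.01 − 0.9)/(1.45 − 0.9) = 0.1101/0.5500 = 0.2001
Terminal stock prices: S_uu = 273.3, S_ud = 169.7, S_dd = 105.3
Terminal payoffs (K − S): max(-153.3, 0) = 0, max(-49.65, 0) = 0, max(14.7, 0) = 14.7
Node u (S = 188.5): continuation = e^(−0.01)·[0.2001·0.0000 + 0.7999·0.0000] = 0.0000; exercise value = 0.0000 ≤ continuation, so V_u = 0.0000
Node d (S = 117): continuation = e^(−0.01)·[0.2001·0.0000 + 0.7999·14.7000] = 11.6417; exercise value = 3.0000 ≤ continuation, so V_d = 11.6417
Node 0 (S = 130): continuation = e^(−0.01)·[0.2001·0.0000 + 0.7999·11.6417] = 9.2196; exercise value = 0.0000 ≤ continuation, so V_0 = 9.2196

£9.22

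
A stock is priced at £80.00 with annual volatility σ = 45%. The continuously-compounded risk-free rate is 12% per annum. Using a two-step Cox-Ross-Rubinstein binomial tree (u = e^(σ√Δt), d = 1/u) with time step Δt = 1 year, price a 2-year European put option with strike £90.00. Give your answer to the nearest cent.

£14.06

CRR parameters: u = e^(σ√Δt) = e^(0.45·√1) = 1.5683, d = 1/u = 0.6376
Per-period rate: rΔt = 0.12·1 = 0.12, so R = e^0.12 = 1.1275
Risk-neutral probability p = (e^0.12 − 0.6376)/(1.5683 − 0.6376) = 0.4899/0.9307 = 0.5264
Terminal stock prices: S_uu = 196.8, S_ud = 80, S_dd = 32.53
Terminal payoffs (K − S): max(-106.8, 0) = 0, max(10, 0) = 10, max(57.47, 0) = 57.47
Node u (S = 125.5): V_u = e^(−0.12)·[0.5264·0.0000 + 0.4736·10.0000] = 4.2009
Node d (S = 51.01): V_d = e^(−0.12)·[0.5264·10.0000 + 0.4736·57.4744] = 28.8126
Node 0 (S = 80): V_0 = e^(−0.12)·[0.5264·4.2009 + 0.4736·28.8126] = 14.0649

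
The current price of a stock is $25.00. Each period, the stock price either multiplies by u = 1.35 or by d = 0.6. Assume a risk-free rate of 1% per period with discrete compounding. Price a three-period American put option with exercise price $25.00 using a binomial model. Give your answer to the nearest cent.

$6.03

Risk-neutral probability p = (1 + 0.01 − 0.6)/(1.35 − 0.6) = 0.4100/0.7500 = 0.5467
Terminal stock prices: S_uuu = 61.51, S_uud = 27.34, S_udd = 12.15, S_ddd = 5.4
Terminal payoffs (K − S): max(-36.51, 0) = 0, max(-2.338, 0) = 0, max(12.85, 0) = 12.85, max(19.6, 0) = 19.6
Node uu (S = 45.56): continuation = 1/1.01·[0.5467·0.0000 + 0.4533·0.0000] = 0.0000; exercise value = 0.0000 ≤ continuation, so V_uu = 0.0000
Node ud (S = 20.25): continuation = 1/1.01·[0.5467·0.0000 + 0.4533·12.8500] = 5.7677; exercise value = 4.7500 ≤ continuation, so V_ud = 5.7677
Node dd (S = 9): continuation = 1/1.01·[0.5467·12.8500 + 0.4533·19.6000] = 15.7525; exercise value = 16.0000 > continuation, so V_dd = 16.0000 (exercise)
Node u (S = 33.75): continuation = 1/1.01·[0.5467·0.0000 + 0.4533·5.7677] = 2.5888; exercise value = 0.0000 ≤ continuation, so V_u = 2.5888
Node d (S = 15): continuation = 1/1.01·[0.5467·5.7677 + 0.4533·16.0000] = 10.3033; exercise value = 10.0000 ≤ continuation, so V_d = 10.3033
Node 0 (S = 25): continuation = 1/1.01·[0.5467·2.5888 + 0.4533·10.3033] = 6.0258; exercise value = 0.0000 ≤ continuation, so V_0 = 6.0258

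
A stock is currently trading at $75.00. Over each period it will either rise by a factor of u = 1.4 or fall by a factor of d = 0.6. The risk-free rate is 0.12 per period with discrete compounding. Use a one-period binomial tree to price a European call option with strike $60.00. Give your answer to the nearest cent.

$26.12

Risk-neutral probability p = (1 + 0.12 − 0.6)/(1.4 − 0.6) = 0.5200/0.8000 = 0.6500
Terminal stock prices: S_u = 105, S_d = 45
Terminal payoffs (S − K): max(45, 0) = 45, max(-15, 0) = 0
Node 0 (S = 75): V_0 = 1/1.12·[0.6500·45.0000 + 0.3500·0.0000] = 26.1161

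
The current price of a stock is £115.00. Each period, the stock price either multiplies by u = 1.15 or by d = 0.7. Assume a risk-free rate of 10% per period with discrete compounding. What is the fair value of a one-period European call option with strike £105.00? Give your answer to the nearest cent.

Risk-neutral probability p = (1 + 0.1 − 0.7)/(1.15 − 0.7) = 0.4000/0.4500 = 0.8889
Terminal stock prices: S_u = 132.2, S_d = 80.5
Terminal payoffs (S − K): max(27.25, 0) = 27.25, max(-24.5, 0) = 0
Node 0 (S = 115): V_0 = 1/1.1·[0.8889·27.2500 + 0.1111·0.0000] = 22.0202

£22.02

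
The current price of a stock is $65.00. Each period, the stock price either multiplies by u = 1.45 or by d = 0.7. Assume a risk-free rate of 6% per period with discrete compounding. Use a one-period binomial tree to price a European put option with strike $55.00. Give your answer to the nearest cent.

$4.66

Risk-neutral probability p = (1 + 0.06 − 0.7)/(1.45 − 0.7) = 0.3600/0.7500 = 0.4800
Terminal stock prices: S_u = 94.25, S_d = 45.5
Terminal payoffs (K − S): max(-39.25, 0) = 0, max(9.5, 0) = 9.5
Node 0 (S = 65): V_0 = 1/1.06·[0.4800·0.0000 + 0.5200·9.5000] = 4.6604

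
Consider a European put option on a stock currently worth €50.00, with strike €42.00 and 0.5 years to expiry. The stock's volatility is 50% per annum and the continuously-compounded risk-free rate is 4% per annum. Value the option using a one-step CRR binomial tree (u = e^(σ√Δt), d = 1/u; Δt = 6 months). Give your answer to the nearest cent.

€3.78

CRR parameters: u = e^(σ√Δt) = e^(0.5·√0.5) = 1.4241, d = 1/u = 0.7022
Per-period rate: rΔt = 0.04·0.5 = 0.02, so R = e^0.02 = 1.0202
Risk-neutral probability p = (e^0.02 − 0.7022)/(1.4241 − 0.7022) = 0.3180/0.7219 = 0.4405
Terminal stock prices: S_u = 71.21, S_d = 35.11
Terminal payoffs (K − S): max(-29.21, 0) = 0, max(6.891, 0) = 6.891
Node 0 (S = 50): V_0 = e^(−0.02)·[0.4405·0.0000 + 0.5595·6.8906] = 3.7789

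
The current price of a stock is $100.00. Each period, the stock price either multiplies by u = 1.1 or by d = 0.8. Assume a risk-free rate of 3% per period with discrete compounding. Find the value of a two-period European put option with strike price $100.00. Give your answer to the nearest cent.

Risk-neutral probability p = (1 + 0.03 − 0.8)/(1.1 − 0.8) = 0.2300/0.3000 = 0.7667
Terminal stock prices: S_uu = 121, S_ud = 88, S_dd = 64
Terminal payoffs (K − S): max(-21, 0) = 0, max(12, 0) = 12, max(36, 0) = 36
Node u (S = 110): V_u = 1/1.03·[0.7667·0.0000 + 0.2333·12.0000] = 2.7184
Node d (S = 80): V_d = 1/1.03·[0.7667·12.0000 + 0.2333·36.0000] = 17.0874
Node 0 (S = 100): V_0 = 1/1.03·[0.7667·2.7184 + 0.2333·17.0874] = 5.8944

$5.89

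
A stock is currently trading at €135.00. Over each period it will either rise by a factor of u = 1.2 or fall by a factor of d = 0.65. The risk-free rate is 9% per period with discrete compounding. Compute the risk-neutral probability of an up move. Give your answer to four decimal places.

p = 0.8000

Risk-neutral probability p = (1 + 0.09 − 0.65)/(1.2 − 0.65) = 0.4400/0.5500 = 0.8000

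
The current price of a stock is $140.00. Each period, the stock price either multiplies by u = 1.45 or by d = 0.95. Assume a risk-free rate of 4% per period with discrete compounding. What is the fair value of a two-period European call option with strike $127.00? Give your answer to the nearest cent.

$22.99

Risk-neutral probability p = (1 + 0.04 − 0.95)/(1.45 − 0.95) = 0.0900/0.5000 = 0.1800
Terminal stock prices: S_uu = 294.4, S_ud = 192.8, S_dd = 126.3
Terminal payoffs (S − K): max(167.4, 0) = 167.4, max(65.85, 0) = 65.85, max(-0.65, 0) = 0
Node u (S = 203): V_u = 1/1.04·[0.1800·167.3500 + 0.8200·65.8500] = 80.8846
Node d (S = 133): V_d = 1/1.04·[0.1800·65.8500 + 0.8200·0.0000] = 11.3971
Node 0 (S = 140): V_0 = 1/1.04·[0.1800·80.8846 + 0.8200·11.3971] = 22.9854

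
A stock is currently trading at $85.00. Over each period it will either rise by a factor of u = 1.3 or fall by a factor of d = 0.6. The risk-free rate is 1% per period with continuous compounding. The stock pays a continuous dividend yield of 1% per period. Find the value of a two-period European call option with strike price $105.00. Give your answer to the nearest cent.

$12.37

Per-period risk-free factor R = e^0.01 = 1.0101; dividend-adjusted growth = e^(0.01−0.01) = 1.0000.
Risk-neutral probability p = (1.0000 − 0.6)/(1.3 − 0.6) = 0.4000/0.7000 = 0.5714
Terminal stock prices: S_uu = 143.7, S_ud = 66.3, S_dd = 30.6
Terminal payoffs (S − K): max(38.65, 0) = 38.65, max(-38.7, 0) = 0, max(-74.4, 0) = 0
Node u (S = 110.5): V_u = e^(−0.01)·[0.5714·38.6500 + 0.4286·0.0000] = 21.8660
Node d (S = 51): V_d = e^(−0.01)·[0.5714·0.0000 + 0.4286·0.0000] = 0.0000
Node 0 (S = 85): V_0 = e^(−0.01)·[0.5714·21.8660 + 0.4286·0.0000] = 12.3705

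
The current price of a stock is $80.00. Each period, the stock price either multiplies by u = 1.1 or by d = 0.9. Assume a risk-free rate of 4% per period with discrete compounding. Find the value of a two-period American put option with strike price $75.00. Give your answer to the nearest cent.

$0.87

Risk-neutral probability p = (1 + 0.04 − 0.9)/(1.1 − 0.9) = 0.1400/0.2000 = 0.7000
Terminal stock prices: S_uu = 96.8, S_ud = 79.2, S_dd = 64.8
Terminal payoffs (K − S): max(-21.8, 0) = 0, max(-4.2, 0) = 0, max(10.2, 0) = 10.2
Node u (S = 88): continuation = 1/1.04·[0.7000·0.0000 + 0.3000·0.0000] = 0.0000; exercise value = 0.0000 ≤ continuation, so V_u = 0.0000
Node d (S = 72): continuation = 1/1.04·[0.7000·0.0000 + 0.3000·10.2000] = 2.9423; exercise value = 3.0000 > continuation, so V_d = 3.0000 (exercise)
Node 0 (S = 80): continuation = 1/1.04·[0.7000·0.0000 + 0.3000·3.0000] = 0.8654; exercise value = 0.0000 ≤ continuation, so V_0 = 0.8654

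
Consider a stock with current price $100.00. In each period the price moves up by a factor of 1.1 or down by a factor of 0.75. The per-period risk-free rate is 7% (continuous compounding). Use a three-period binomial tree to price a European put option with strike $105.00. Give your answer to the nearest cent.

Risk-neutral probability p = (e^0.07 − 0.75)/(1.1 − 0.75) = 0.3225/0.3500 = 0.9215
Terminal stock prices: S_uuu = 133.1, S_uud = 90.75, S_udd = 61.88, S_ddd = 42.19
Terminal payoffs (K − S): max(-28.1, 0) = 0, max(14.25, 0) = 14.25, max(43.12, 0) = 43.12, max(62.81, 0) = 62.81
Node uu (S = 121): V_uu = e^(−0.07)·[0.9215·0.0000 + 0.0785·14.2500] = 1.0436
Node ud (S = 82.5): V_ud = e^(−0.07)·[0.9215·14.2500 + 0.0785·43.1250] = 15.4014
Node dd (S = 56.25): V_dd = e^(−0.07)·[0.9215·43.1250 + 0.0785·62.8125] = 41.6514
Node u (S = 110): V_u = e^(−0.07)·[0.9215·1.0436 + 0.0785·15.4014] = 2.0246
Node d (S = 75): V_d = e^(−0.07)·[0.9215·15.4014 + 0.0785·41.6514] = 16.2826
Node 0 (S = 100): V_0 = e^(−0.07)·[0.9215·2.0246 + 0.0785·16.2826] = 2.9320

$2.93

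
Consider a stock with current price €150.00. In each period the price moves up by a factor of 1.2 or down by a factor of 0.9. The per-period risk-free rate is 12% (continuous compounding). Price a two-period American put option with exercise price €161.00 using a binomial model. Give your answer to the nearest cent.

€11.00

Risk-neutral probability p = (e^0.12 − 0.9)/(1.2 − 0.9) = 0.2275/0.3000 = 0.7583
Terminal stock prices: S_uu = 216, S_ud = 162, S_dd = 121.5
Terminal payoffs (K − S): max(-55, 0) = 0, max(-1, 0) = 0, max(39.5, 0) = 39.5
Node u (S = 180): continuation = e^(−0.12)·[0.7583·0.0000 + 0.2417·0.0000] = 0.0000; exercise value = 0.0000 ≤ continuation, so V_u = 0.0000
Node d (S = 135): continuation = e^(−0.12)·[0.7583·0.0000 + 0.2417·39.5000] = 8.4668; exercise value = 26.0000 > continuation, so V_d = 26.0000 (exercise)
Node 0 (S = 150): continuation = e^(−0.12)·[0.7583·0.0000 + 0.2417·26.0000] = 5.5731; exercise value = 11.0000 > continuation, so V_0 = 11.0000 (exercise)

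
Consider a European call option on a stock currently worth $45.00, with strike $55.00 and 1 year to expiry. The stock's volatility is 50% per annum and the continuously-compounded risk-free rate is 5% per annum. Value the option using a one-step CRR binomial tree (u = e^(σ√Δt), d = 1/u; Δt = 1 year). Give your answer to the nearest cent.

CRR parameters: u = e^(σ√Δt) = e^(0.5·√1) = 1.6487, d = 1/u = 0.6065
Per-period rate: rΔt = 0.05·1 = 0.05, so R = e^0.05 = 1.0513
Risk-neutral probability p = (e^0.05 − 0.6065)/(1.6487 − 0.6065) = 0.4447/1.0422 = 0.4267
Terminal stock prices: S_u = 74.19, S_d = 27.29
Terminal payoffs (S − K): max(19.19, 0) = 19.19, max(-27.71, 0) = 0
Node 0 (S = 45): V_0 = e^(−0.05)·[0.4267·19.1925 + 0.5733·0.0000] = 7.7907

$7.79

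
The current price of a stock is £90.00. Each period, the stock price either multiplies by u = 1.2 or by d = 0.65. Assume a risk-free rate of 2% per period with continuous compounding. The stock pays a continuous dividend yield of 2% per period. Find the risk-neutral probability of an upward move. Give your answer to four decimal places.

Per-period risk-free factor R = e^0.02 = 1.0202; dividend-adjusted growth = e^(0.02−0.02) = 1.0000.
Risk-neutral probability p = (1.0000 − 0.65)/(1.2 − 0.65) = 0.3500/0.5500 = 0.6364

p = 0.6364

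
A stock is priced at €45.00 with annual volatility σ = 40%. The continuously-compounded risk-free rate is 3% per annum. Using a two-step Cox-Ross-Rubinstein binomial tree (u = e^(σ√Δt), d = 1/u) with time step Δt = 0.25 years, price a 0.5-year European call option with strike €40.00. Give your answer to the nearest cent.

CRR parameters: u = e^(σ√Δt) = e^(0.4·√0.25) = 1.2214, d = 1/u = 0.8187
Per-period rate: rΔt = 0.03·0.25 = 0.0075, so R = e^0.0075 = 1.0075
Risk-neutral probability p = (e^0.0075 − 0.8187)/(1.2214 − 0.8187) = 0.1888/0.4027 = 0.4689
Terminal stock prices: S_uu = 67.13, S_ud = 45, S_dd = 30.16
Terminal payoffs (S − K): max(27.13, 0) = 27.13, max(5, 0) = 5, max(-9.836, 0) = 0
Node u (S = 54.96): V_u = e^(−0.0075)·[0.4689·27.1321 + 0.5311·5.0000] = 15.2620
Node d (S = 36.84): V_d = e^(−0.0075)·[0.4689·5.0000 + 0.5311·0.0000] = 2.3268
Node 0 (S = 45): V_0 = e^(−0.0075)·[0.4689·15.2620 + 0.5311·2.3268] = 8.3289

€8.33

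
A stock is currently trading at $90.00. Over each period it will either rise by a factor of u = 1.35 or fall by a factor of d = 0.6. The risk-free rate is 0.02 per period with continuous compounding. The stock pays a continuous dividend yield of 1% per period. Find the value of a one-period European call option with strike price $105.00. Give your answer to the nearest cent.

Per-period risk-free factor R = e^0.02 = 1.0202; dividend-adjusted growth = e^(0.02−0.01) = 1.0101.
Risk-neutral probability p = (1.0101 − 0.6)/(1.35 − 0.6) = 0.4101/0.7500 = 0.5467
Terminal stock prices: S_u = 121.5, S_d = 54
Terminal payoffs (S − K): max(16.5, 0) = 16.5, max(-51, 0) = 0
Node 0 (S = 90): V_0 = e^(−0.02)·[0.5467·16.5000 + 0.4533·0.0000] = 8.8425

$8.84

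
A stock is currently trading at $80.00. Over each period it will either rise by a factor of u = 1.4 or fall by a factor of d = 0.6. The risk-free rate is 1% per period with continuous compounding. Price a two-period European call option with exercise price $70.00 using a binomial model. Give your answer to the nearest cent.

Risk-neutral probability p = (e^0.01 − 0.6)/(1.4 − 0.6) = 0.4101/0.8000 = 0.5126
Terminal stock prices: S_uu = 156.8, S_ud = 67.2, S_dd = 28.8
Terminal payoffs (S − K): max(86.8, 0) = 86.8, max(-2.8, 0) = 0, max(-41.2, 0) = 0
Node u (S = 112): V_u = e^(−0.01)·[0.5126·86.8000 + 0.4874·0.0000] = 44.0478
Node d (S = 48): V_d = e^(−0.01)·[0.5126·0.0000 + 0.4874·0.0000] = 0.0000
Node 0 (S = 80): V_0 = e^(−0.01)·[0.5126·44.0478 + 0.4874·0.0000] = 22.3526

$22.35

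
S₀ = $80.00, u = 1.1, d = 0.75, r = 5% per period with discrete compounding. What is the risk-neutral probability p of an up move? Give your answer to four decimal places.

Risk-neutral probability p = (1 + 0.05 − 0.75)/(1.1 − 0.75) = 0.3000/0.3500 = 0.8571

p = 0.8571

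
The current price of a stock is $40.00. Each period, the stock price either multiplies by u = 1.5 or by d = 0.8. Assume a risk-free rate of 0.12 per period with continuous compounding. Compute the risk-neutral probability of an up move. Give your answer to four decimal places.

Risk-neutral probability p = (e^0.12 − 0.8)/(1.5 − 0.8) = 0.3275/0.7000 = 0.4679

p = 0.4679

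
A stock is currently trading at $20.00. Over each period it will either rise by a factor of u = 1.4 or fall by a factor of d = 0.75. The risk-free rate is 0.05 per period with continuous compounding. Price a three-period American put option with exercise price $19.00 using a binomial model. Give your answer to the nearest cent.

$2.76

Risk-neutral probability p = (e^0.05 − 0.75)/(1.4 − 0.75) = 0.3013/0.6500 = 0.4635
Terminal stock prices: S_uuu = 54.88, S_uud = 29.4, S_udd = 15.75, S_ddd = 8.438
Terminal payoffs (K − S): max(-35.88, 0) = 0, max(-10.4, 0) = 0, max(3.25, 0) = 3.25, max(10.56, 0) = 10.56
Node uu (S = 39.2): continuation = e^(−0.05)·[0.4635·0.0000 + 0.5365·0.0000] = 0.0000; exercise value = 0.0000 ≤ continuation, so V_uu = 0.0000
Node ud (S = 21): continuation = e^(−0.05)·[0.4635·0.0000 + 0.5365·3.2500] = 1.6586; exercise value = 0.0000 ≤ continuation, so V_ud = 1.6586
Node dd (S = 11.25): continuation = e^(−0.05)·[0.4635·3.2500 + 0.5365·10.5625] = 6.8234; exercise value = 7.7500 > continuation, so V_dd = 7.7500 (exercise)
Node u (S = 28): continuation = e^(−0.05)·[0.4635·0.0000 + 0.5365·1.6586] = 0.8465; exercise value = 0.0000 ≤ continuation, so V_u = 0.8465
Node d (S = 15): continuation = e^(−0.05)·[0.4635·1.6586 + 0.5365·7.7500] = 4.6864; exercise value = 4.0000 ≤ continuation, so V_d = 4.6864
Node 0 (S = 20): continuation = e^(−0.05)·[0.4635·0.8465 + 0.5365·4.6864] = 2.7649; exercise value = 0.0000 ≤ continuation, so V_0 = 2.7649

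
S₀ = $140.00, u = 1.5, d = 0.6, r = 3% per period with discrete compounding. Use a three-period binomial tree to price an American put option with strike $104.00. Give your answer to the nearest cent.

Risk-neutral probability p = (1 + 0.03 − 0.6)/(1.5 − 0.6) = 0.4300/0.9000 = 0.4778
Terminal stock prices: S_uuu = 472.5, S_uud = 189, S_udd = 75.6, S_ddd = 30.24
Terminal payoffs (K − S): max(-368.5, 0) = 0, max(-85, 0) = 0, max(28.4, 0) = 28.4, max(73.76, 0) = 73.76
Node uu (S = 315): continuation = 1/1.03·[0.4778·0.0000 + 0.5222·0.0000] = 0.0000; exercise value = 0.0000 ≤ continuation, so V_uu = 0.0000
Node ud (S = 126): continuation = 1/1.03·[0.4778·0.0000 + 0.5222·28.4000] = 14.3991; exercise value = 0.0000 ≤ continuation, so V_ud = 14.3991
Node dd (S = 50.4): continuation = 1/1.03·[0.4778·28.4000 + 0.5222·73.7600] = 50.5709; exercise value = 53.6000 > continuation, so V_dd = 53.6000 (exercise)
Node u (S = 210): continuation = 1/1.03·[0.4778·0.0000 + 0.5222·14.3991] = 7.3005; exercise value = 0.0000 ≤ continuation, so V_u = 7.3005
Node d (S = 84): continuation = 1/1.03·[0.4778·14.3991 + 0.5222·53.6000] = 33.8550; exercise value = 20.0000 ≤ continuation, so V_d = 33.8550
Node 0 (S = 140): continuation = 1/1.03·[0.4778·7.3005 + 0.5222·33.8550] = 20.5514; exercise value = 0.0000 ≤ continuation, so V_0 = 20.5514

$20.55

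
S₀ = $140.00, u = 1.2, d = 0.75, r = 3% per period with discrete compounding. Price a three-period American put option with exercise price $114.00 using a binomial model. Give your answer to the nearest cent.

Risk-neutral probability p = (1 + 0.03 − 0.75)/(1.2 − 0.75) = 0.2800/0.4500 = 0.6222
Terminal stock prices: S_uuu = 241.9, S_uud = 151.2, S_udd = 94.5, S_ddd = 59.06
Terminal payoffs (K − S): max(-127.9, 0) = 0, max(-37.2, 0) = 0, max(19.5, 0) = 19.5, max(54.94, 0) = 54.94
Node uu (S = 201.6): continuation = 1/1.03·[0.6222·0.0000 + 0.3778·0.0000] = 0.0000; exercise value = 0.0000 ≤ continuation, so V_uu = 0.0000
Node ud (S = 126): continuation = 1/1.03·[0.6222·0.0000 + 0.3778·19.5000] = 7.1521; exercise value = 0.0000 ≤ continuation, so V_ud = 7.1521
Node dd (S = 78.75): continuation = 1/1.03·[0.6222·19.5000 + 0.3778·54.9375] = 31.9296; exercise value = 35.2500 > continuation, so V_dd = 35.2500 (exercise)
Node u (S = 168): continuation = 1/1.03·[0.6222·0.0000 + 0.3778·7.1521] = 2.6232; exercise value = 0.0000 ≤ continuation, so V_u = 2.6232
Node d (S = 105): continuation = 1/1.03·[0.6222·7.1521 + 0.3778·35.2500] = 17.2494; exercise value = 9.0000 ≤ continuation, so V_d = 17.2494
Node 0 (S = 140): continuation = 1/1.03·[0.6222·2.6232 + 0.3778·17.2494] = 7.9113; exercise value = 0.0000 ≤ continuation, so V_0 = 7.9113

$7.91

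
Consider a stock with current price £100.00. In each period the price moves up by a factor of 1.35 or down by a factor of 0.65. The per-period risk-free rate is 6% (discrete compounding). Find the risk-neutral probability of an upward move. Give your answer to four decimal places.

p = 0.5857

Risk-neutral probability p = (1 + 0.06 − 0.65)/(1.35 − 0.65) = 0.4100/0.7000 = 0.5857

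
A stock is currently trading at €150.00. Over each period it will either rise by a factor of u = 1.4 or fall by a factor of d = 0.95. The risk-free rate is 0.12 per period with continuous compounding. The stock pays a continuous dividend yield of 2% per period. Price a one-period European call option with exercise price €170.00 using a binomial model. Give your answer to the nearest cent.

€12.23

Per-period risk-free factor R = e^0.12 = 1.1275; dividend-adjusted growth = e^(0.12−0.02) = 1.1052.
Risk-neutral probability p = (1.1052 − 0.95)/(1.4 − 0.95) = 0.1552/0.4500 = 0.3448
Terminal stock prices: S_u = 210, S_d = 142.5
Terminal payoffs (S − K): max(40, 0) = 40, max(-27.5, 0) = 0
Node 0 (S = 150): V_0 = e^(−0.12)·[0.3448·40.0000 + 0.6552·0.0000] = 12.2333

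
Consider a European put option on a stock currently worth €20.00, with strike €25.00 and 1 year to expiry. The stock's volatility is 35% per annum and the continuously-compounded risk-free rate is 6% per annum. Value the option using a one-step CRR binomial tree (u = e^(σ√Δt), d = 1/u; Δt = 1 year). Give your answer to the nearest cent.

€5.14

CRR parameters: u = e^(σ√Δt) = e^(0.35·√1) = 1.4191, d = 1/u = 0.7047
Per-period rate: rΔt = 0.06·1 = 0.06, so R = e^0.06 = 1.0618
Risk-neutral probability p = (e^0.06 − 0.7047)/(1.4191 − 0.7047) = 0.3571/0.7144 = 0.4999
Terminal stock prices: S_u = 28.38, S_d = 14.09
Terminal payoffs (K − S): max(-3.381, 0) = 0, max(10.91, 0) = 10.91
Node 0 (S = 20): V_0 = e^(−0.06)·[0.4999·0.0000 + 0.5001·10.9062] = 5.1361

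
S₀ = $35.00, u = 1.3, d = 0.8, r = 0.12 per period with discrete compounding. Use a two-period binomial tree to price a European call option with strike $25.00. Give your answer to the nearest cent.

$15.34

Risk-neutral probability p = (1 + 0.12 − 0.8)/(1.3 − 0.8) = 0.3200/0.5000 = 0.6400
Terminal stock prices: S_uu = 59.15, S_ud = 36.4, S_dd = 22.4
Terminal payoffs (S − K): max(34.15, 0) = 34.15, max(11.4, 0) = 11.4, max(-2.6, 0) = 0
Node u (S = 45.5): V_u = 1/1.12·[0.6400·34.1500 + 0.3600·11.4000] = 23.1786
Node d (S = 28): V_d = 1/1.12·[0.6400·11.4000 + 0.3600·0.0000] = 6.5143
Node 0 (S = 35): V_0 = 1/1.12·[0.6400·23.1786 + 0.3600·6.5143] = 15.3388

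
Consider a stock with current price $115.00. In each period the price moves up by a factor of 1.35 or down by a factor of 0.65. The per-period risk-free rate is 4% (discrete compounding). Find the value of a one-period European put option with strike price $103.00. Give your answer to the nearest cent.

Risk-neutral probability p = (1 + 0.04 − 0.65)/(1.35 − 0.65) = 0.3900/0.7000 = 0.5571
Terminal stock prices: S_u = 155.2, S_d = 74.75
Terminal payoffs (K − S): max(-52.25, 0) = 0, max(28.25, 0) = 28.25
Node 0 (S = 115): V_0 = 1/1.04·[0.5571·0.0000 + 0.4429·28.2500] = 12.0295

$12.03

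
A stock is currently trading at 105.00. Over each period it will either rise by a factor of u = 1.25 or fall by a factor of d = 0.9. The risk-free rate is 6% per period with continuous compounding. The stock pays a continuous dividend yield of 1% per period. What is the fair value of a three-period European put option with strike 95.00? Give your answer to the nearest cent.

Per-period risk-free factor R = e^0.06 = 1.0618; dividend-adjusted growth = e^(0.06−0.01) = 1.0513.
Risk-neutral probability p = (1.0513 − 0.9)/(1.25 − 0.9) = 0.1513/0.3500 = 0.4322
Terminal stock prices: S_uuu = 205.1, S_uud = 147.7, S_udd = 106.3, S_ddd = 76.55
Terminal payoffs (K − S): max(-110.1, 0) = 0, max(-52.66, 0) = 0, max(-11.31, 0) = 0, max(18.45, 0) = 18.45
Node uu (S = 164.1): V_uu = e^(−0.06)·[0.4322·0.0000 + 0.5678·0.0000] = 0.0000
Node ud (S = 118.1): V_ud = e^(−0.06)·[0.4322·0.0000 + 0.5678·0.0000] = 0.0000
Node dd (S = 85.05): V_dd = e^(−0.06)·[0.4322·0.0000 + 0.5678·18.4550] = 9.8685
Node u (S = 131.2): V_u = e^(−0.06)·[0.4322·0.0000 + 0.5678·0.0000] = 0.0000
Node d (S = 94.5): V_d = e^(−0.06)·[0.4322·0.0000 + 0.5678·9.8685] = 5.2770
Node 0 (S = 105): V_0 = e^(−0.06)·[0.4322·0.0000 + 0.5678·5.2770] = 2.8218

2.82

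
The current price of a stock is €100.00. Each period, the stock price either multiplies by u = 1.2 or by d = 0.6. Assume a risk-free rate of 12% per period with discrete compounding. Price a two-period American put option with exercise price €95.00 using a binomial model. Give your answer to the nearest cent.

€6.29

Risk-neutral probability p = (1 + 0.12 − 0.6)/(1.2 − 0.6) = 0.5200/0.6000 = 0.8667
Terminal stock prices: S_uu = 144, S_ud = 72, S_dd = 36
Terminal payoffs (K − S): max(-49, 0) = 0, max(23, 0) = 23, max(59, 0) = 59
Node u (S = 120): continuation = 1/1.12·[0.8667·0.0000 + 0.1333·23.0000] = 2.7381; exercise value = 0.0000 ≤ continuation, so V_u = 2.7381
Node d (S = 60): continuation = 1/1.12·[0.8667·23.0000 + 0.1333·59.0000] = 24.8214; exercise value = 35.0000 > continuation, so V_d = 35.0000 (exercise)
Node 0 (S = 100): continuation = 1/1.12·[0.8667·2.7381 + 0.1333·35.0000] = 6.2854; exercise value = 0.0000 ≤ continuation, so V_0 = 6.2854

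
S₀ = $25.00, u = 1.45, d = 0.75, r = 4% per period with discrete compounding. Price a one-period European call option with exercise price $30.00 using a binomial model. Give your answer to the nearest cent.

Risk-neutral probability p = (1 + 0.04 − 0.75)/(1.45 − 0.75) = 0.2900/0.7000 = 0.4143
Terminal stock prices: S_u = 36.25, S_d = 18.75
Terminal payoffs (S − K): max(6.25, 0) = 6.25, max(-11.25, 0) = 0
Node 0 (S = 25): V_0 = 1/1.04·[0.4143·6.2500 + 0.5857·0.0000] = 2.4897

$2.49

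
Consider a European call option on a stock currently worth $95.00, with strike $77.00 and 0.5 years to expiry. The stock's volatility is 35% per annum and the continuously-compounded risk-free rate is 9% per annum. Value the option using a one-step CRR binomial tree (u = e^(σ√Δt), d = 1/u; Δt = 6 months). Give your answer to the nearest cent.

CRR parameters: u = e^(σ√Δt) = e^(0.35·√0.5) = 1.2808, d = 1/u = 0.7808
Per-period rate: rΔt = 0.09·0.5 = 0.045, so R = e^0.045 = 1.0460
Risk-neutral probability p = (e^0.045 − 0.7808)/(1.2808 − 0.7808) = 0.2653/0.5000 = 0.5305
Terminal stock prices: S_u = 121.7, S_d = 74.17
Terminal payoffs (S − K): max(44.68, 0) = 44.68, max(-2.828, 0) = 0
Node 0 (S = 95): V_0 = e^(−0.045)·[0.5305·44.6763 + 0.4695·0.0000] = 22.6575

$22.66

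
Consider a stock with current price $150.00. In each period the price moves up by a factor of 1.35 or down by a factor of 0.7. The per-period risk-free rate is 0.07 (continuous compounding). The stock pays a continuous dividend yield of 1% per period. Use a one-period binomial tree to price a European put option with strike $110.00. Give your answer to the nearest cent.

$2.07

Per-period risk-free factor R = e^0.07 = 1.0725; dividend-adjusted growth = e^(0.07−0.01) = 1.0618.
Risk-neutral probability p = (1.0618 − 0.7)/(1.35 − 0.7) = 0.3618/0.6500 = 0.5567
Terminal stock prices: S_u = 202.5, S_d = 105
Terminal payoffs (K − S): max(-92.5, 0) = 0, max(5, 0) = 5
Node 0 (S = 150): V_0 = e^(−0.07)·[0.5567·0.0000 + 0.4433·5.0000] = 2.0668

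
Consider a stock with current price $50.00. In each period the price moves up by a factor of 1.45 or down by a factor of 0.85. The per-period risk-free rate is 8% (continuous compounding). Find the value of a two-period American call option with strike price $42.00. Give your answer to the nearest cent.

$16.08

Risk-neutral probability p = (e^0.08 − 0.85)/(1.45 − 0.85) = 0.2333/0.6000 = 0.3888
Terminal stock prices: S_uu = 105.1, S_ud = 61.62, S_dd = 36.12
Terminal payoffs (S − K): max(63.12, 0) = 63.12, max(19.62, 0) = 19.62, max(-5.875, 0) = 0
Node u (S = 72.5): continuation = e^(−0.08)·[0.3888·63.1250 + 0.6112·19.6250] = 33.7291; exercise value = 30.5000 ≤ continuation, so V_u = 33.7291
Node d (S = 42.5): continuation = e^(−0.08)·[0.3888·19.6250 + 0.6112·0.0000] = 7.0438; exercise value = 0.5000 ≤ continuation, so V_d = 7.0438
Node 0 (S = 50): continuation = e^(−0.08)·[0.3888·33.7291 + 0.6112·7.0438] = 16.0801; exercise value = 8.0000 ≤ continuation, so V_0 = 16.0801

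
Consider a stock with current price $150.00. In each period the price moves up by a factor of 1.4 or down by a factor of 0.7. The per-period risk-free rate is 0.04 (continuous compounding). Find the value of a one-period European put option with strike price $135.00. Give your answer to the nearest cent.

Risk-neutral probability p = (e^0.04 − 0.7)/(1.4 − 0.7) = 0.3408/0.7000 = 0.4869
Terminal stock prices: S_u = 210, S_d = 105
Terminal payoffs (K − S): max(-75, 0) = 0, max(30, 0) = 30
Node 0 (S = 150): V_0 = e^(−0.04)·[0.4869·0.0000 + 0.5131·30.0000] = 14.7902

$14.79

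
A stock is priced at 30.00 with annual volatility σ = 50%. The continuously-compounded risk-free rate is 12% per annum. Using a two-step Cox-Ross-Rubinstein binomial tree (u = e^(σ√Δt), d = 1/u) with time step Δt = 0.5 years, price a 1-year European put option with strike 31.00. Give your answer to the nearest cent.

4.06

CRR parameters: u = e^(σ√Δt) = e^(0.5·√0.5) = 1.4241, d = 1/u = 0.7022
Per-period rate: rΔt = 0.12·0.5 = 0.06, so R = e^0.06 = 1.0618
Risk-neutral probability p = (e^0.06 − 0.7022)/(1.4241 − 0.7022) = 0.3596/0.7219 = 0.4982
Terminal stock prices: S_uu = 60.84, S_ud = 30, S_dd = 14.79
Terminal payoffs (K − S): max(-29.84, 0) = 0, max(1, 0) = 1, max(16.21, 0) = 16.21
Node u (S = 42.72): V_u = e^(−0.06)·[0.4982·0.0000 + 0.5018·1.0000] = 0.4726
Node d (S = 21.07): V_d = e^(−0.06)·[0.4982·1.0000 + 0.5018·16.2079] = 8.1290
Node 0 (S = 30): V_0 = e^(−0.06)·[0.4982·0.4726 + 0.5018·8.1290] = 4.0635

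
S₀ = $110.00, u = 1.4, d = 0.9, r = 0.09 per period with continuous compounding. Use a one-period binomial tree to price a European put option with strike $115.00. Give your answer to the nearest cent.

Risk-neutral probability p = (e^0.09 − 0.9)/(1.4 − 0.9) = 0.1942/0.5000 = 0.3883
Terminal stock prices: S_u = 154, S_d = 99
Terminal payoffs (K − S): max(-39, 0) = 0, max(16, 0) = 16
Node 0 (S = 110): V_0 = e^(−0.09)·[0.3883·0.0000 + 0.6117·16.0000] = 8.9441

$8.94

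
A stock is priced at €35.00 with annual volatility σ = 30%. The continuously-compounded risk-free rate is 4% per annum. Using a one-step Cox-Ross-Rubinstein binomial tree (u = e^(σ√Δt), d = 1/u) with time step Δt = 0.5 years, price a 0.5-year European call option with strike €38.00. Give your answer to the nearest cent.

€2.55

CRR parameters: u = e^(σ√Δt) = e^(0.3·√0.5) = 1.2363, d = 1/u = 0.8089
Per-period rate: rΔt = 0.04·0.5 = 0.02, so R = e^0.02 = 1.0202
Risk-neutral probability p = (e^0.02 − 0.8089)/(1.2363 − 0.8089) = 0.2113/0.4275 = 0.4944
Terminal stock prices: S_u = 43.27, S_d = 28.31
Terminal payoffs (S − K): max(5.271, 0) = 5.271, max(-9.69, 0) = 0
Node 0 (S = 35): V_0 = e^(−0.02)·[0.4944·5.2709 + 0.5056·0.0000] = 2.5545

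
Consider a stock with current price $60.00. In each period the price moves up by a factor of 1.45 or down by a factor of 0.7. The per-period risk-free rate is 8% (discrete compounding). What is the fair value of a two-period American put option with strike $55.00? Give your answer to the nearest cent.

Risk-neutral probability p = (1 + 0.08 − 0.7)/(1.45 − 0.7) = 0.3800/0.7500 = 0.5067
Terminal stock prices: S_uu = 126.2, S_ud = 60.9, S_dd = 29.4
Terminal payoffs (K − S): max(-71.15, 0) = 0, max(-5.9, 0) = 0, max(25.6, 0) = 25.6
Node u (S = 87): continuation = 1/1.08·[0.5067·0.0000 + 0.4933·0.0000] = 0.0000; exercise value = 0.0000 ≤ continuation, so V_u = 0.0000
Node d (S = 42): continuation = 1/1.08·[0.5067·0.0000 + 0.4933·25.6000] = 11.6938; exercise value = 13.0000 > continuation, so V_d = 13.0000 (exercise)
Node 0 (S = 60): continuation = 1/1.08·[0.5067·0.0000 + 0.4933·13.0000] = 5.9383; exercise value = 0.0000 ≤ continuation, so V_0 = 5.9383

$5.94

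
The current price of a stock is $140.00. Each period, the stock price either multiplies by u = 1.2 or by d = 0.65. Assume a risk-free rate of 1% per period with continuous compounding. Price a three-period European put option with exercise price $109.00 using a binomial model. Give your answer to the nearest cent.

Risk-neutral probability p = (e^0.01 − 0.65)/(1.2 − 0.65) = 0.3601/0.5500 = 0.6546
Terminal stock prices: S_uuu = 241.9, S_uud = 131, S_udd = 70.98, S_ddd = 38.45
Terminal payoffs (K − S): max(-132.9, 0) = 0, max(-22.04, 0) = 0, max(38.02, 0) = 38.02, max(70.55, 0) = 70.55
Node uu (S = 201.6): V_uu = e^(−0.01)·[0.6546·0.0000 + 0.3454·0.0000] = 0.0000
Node ud (S = 109.2): V_ud = e^(−0.01)·[0.6546·0.0000 + 0.3454·38.0200] = 13.0001
Node dd (S = 59.15): V_dd = e^(−0.01)·[0.6546·38.0200 + 0.3454·70.5525] = 48.7654
Node u (S = 168): V_u = e^(−0.01)·[0.6546·0.0000 + 0.3454·13.0001] = 4.4451
Node d (S = 91): V_d = e^(−0.01)·[0.6546·13.0001 + 0.3454·48.7654] = 25.0999
Node 0 (S = 140): V_0 = e^(−0.01)·[0.6546·4.4451 + 0.3454·25.0999] = 11.4633

$11.46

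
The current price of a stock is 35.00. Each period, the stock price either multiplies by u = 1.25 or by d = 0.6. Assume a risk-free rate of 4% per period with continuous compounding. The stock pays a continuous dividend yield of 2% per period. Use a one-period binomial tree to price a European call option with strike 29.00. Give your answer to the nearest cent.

9.16

Per-period risk-free factor R = e^0.04 = 1.0408; dividend-adjusted growth = e^(0.04−0.02) = 1.0202.
Risk-neutral probability p = (1.0202 − 0.6)/(1.25 − 0.6) = 0.4202/0.6500 = 0.6465
Terminal stock prices: S_u = 43.75, S_d = 21
Terminal payoffs (S − K): max(14.75, 0) = 14.75, max(-8, 0) = 0
Node 0 (S = 35): V_0 = e^(−0.04)·[0.6465·14.7500 + 0.3535·0.0000] = 9.1615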